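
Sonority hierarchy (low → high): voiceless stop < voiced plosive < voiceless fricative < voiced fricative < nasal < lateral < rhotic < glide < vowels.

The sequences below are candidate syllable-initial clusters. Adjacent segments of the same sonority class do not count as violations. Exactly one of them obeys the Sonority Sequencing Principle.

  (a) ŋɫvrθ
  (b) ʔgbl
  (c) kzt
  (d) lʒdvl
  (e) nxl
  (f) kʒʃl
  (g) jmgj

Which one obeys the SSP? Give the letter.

b

(a) 5-6-4-7-3 → violates
(b) 1-2-2-6 → obeys
(c) 1-4-1 → violates
(d) 6-4-2-4-6 → violates
(e) 5-3-6 → violates
(f) 1-4-3-6 → violates
(g) 8-5-2-8 → violates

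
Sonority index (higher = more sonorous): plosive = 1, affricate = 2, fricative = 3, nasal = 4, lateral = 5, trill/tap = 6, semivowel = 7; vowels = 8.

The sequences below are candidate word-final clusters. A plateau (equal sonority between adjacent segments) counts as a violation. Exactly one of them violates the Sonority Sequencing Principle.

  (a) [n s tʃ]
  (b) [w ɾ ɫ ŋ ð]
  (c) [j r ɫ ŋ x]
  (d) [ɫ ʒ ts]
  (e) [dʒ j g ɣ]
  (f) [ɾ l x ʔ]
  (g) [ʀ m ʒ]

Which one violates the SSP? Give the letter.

e

(a) [n s tʃ]: profile 4-3-2 — obeys.
(b) [w ɾ ɫ ŋ ð]: profile 7-6-5-4-3 — obeys.
(c) [j r ɫ ŋ x]: profile 7-6-5-4-3 — obeys.
(d) [ɫ ʒ ts]: profile 5-3-2 — obeys.
(e) [dʒ j g ɣ]: profile 2-7-1-3 — violates.
(f) [ɾ l x ʔ]: profile 6-5-3-1 — obeys.
(g) [ʀ m ʒ]: profile 6-4-3 — obeys.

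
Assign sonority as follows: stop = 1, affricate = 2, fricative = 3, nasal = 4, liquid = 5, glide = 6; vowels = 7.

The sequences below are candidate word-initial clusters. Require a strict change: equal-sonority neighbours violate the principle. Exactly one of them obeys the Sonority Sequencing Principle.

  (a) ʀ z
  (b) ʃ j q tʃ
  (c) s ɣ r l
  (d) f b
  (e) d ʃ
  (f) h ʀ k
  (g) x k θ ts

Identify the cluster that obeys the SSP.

(a) sonority 5-3: ill-formed.
(b) sonority 3-6-1-2: ill-formed.
(c) sonority 3-3-5-5: ill-formed.
(d) sonority 3-1: ill-formed.
(e) sonority 1-3: well-formed.
(f) sonority 3-5-1: ill-formed.
(g) sonority 3-1-3-2: ill-formed.

e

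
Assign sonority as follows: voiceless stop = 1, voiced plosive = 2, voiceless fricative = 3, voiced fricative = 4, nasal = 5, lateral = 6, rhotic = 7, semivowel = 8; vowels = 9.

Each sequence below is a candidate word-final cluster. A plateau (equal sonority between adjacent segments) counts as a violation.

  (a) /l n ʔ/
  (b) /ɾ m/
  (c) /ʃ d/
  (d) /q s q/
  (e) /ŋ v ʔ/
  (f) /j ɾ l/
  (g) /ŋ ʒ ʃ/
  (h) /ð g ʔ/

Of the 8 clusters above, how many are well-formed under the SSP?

(a) /l n ʔ/: profile 6-5-1 — obeys.
(b) /ɾ m/: profile 7-5 — obeys.
(c) /ʃ d/: profile 3-2 — obeys.
(d) /q s q/: profile 1-3-1 — violates.
(e) /ŋ v ʔ/: profile 5-4-1 — obeys.
(f) /j ɾ l/: profile 8-7-6 — obeys.
(g) /ŋ ʒ ʃ/: profile 5-4-3 — obeys.
(h) /ð g ʔ/: profile 4-2-1 — obeys.

7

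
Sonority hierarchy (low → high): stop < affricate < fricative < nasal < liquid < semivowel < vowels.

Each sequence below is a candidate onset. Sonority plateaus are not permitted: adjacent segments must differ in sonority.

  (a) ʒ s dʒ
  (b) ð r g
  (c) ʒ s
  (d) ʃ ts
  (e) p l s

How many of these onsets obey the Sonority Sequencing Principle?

0

(a) 3-3-2 → violates
(b) 3-5-1 → violates
(c) 3-3 → violates
(d) 3-2 → violates
(e) 1-5-3 → violates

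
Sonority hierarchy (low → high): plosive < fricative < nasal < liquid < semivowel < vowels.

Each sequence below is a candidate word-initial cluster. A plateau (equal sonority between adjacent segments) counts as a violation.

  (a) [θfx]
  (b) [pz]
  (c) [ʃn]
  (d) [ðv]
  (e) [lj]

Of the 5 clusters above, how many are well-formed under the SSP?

3

(a) [θfx]: profile 2-2-2 — violates.
(b) [pz]: profile 1-2 — obeys.
(c) [ʃn]: profile 2-3 — obeys.
(d) [ðv]: profile 2-2 — violates.
(e) [lj]: profile 4-5 — obeys.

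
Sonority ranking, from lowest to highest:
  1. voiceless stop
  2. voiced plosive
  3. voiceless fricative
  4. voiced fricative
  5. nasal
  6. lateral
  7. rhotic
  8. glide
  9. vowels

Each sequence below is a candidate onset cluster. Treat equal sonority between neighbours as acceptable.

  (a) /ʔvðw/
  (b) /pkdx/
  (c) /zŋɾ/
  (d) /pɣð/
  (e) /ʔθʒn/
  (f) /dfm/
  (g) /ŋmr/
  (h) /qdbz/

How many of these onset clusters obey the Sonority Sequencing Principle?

8

(a) 1-4-4-8 → obeys
(b) 1-1-2-3 → obeys
(c) 4-5-7 → obeys
(d) 1-4-4 → obeys
(e) 1-3-4-5 → obeys
(f) 2-3-5 → obeys
(g) 5-5-7 → obeys
(h) 1-2-2-4 → obeys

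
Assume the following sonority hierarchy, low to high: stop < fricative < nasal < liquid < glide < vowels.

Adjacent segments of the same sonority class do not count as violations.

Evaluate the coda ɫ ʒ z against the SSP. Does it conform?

yes

/ɫ/ — liquid, sonority 4.
/ʒ/ — fricative, sonority 2.
/z/ — fricative, sonority 2.
The profile 4-2-2 is non-increasing (plateaus allowed), so the coda satisfies the SSP.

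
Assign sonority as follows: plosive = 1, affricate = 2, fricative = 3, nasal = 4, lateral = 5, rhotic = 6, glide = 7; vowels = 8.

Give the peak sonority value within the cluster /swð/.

7

/s/: fricative = 3.
/w/: glide = 7.
/ð/: fricative = 3.
The maximum is 7.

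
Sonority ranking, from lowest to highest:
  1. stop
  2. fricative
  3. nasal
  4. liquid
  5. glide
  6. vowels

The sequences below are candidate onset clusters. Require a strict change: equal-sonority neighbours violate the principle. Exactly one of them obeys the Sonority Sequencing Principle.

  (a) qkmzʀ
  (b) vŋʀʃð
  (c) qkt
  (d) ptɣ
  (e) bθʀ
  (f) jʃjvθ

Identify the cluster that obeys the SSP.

(a) qkmzʀ: profile 1-1-3-2-4 — violates.
(b) vŋʀʃð: profile 2-3-4-2-2 — violates.
(c) qkt: profile 1-1-1 — violates.
(d) ptɣ: profile 1-1-2 — violates.
(e) bθʀ: profile 1-2-4 — obeys.
(f) jʃjvθ: profile 5-2-5-2-2 — violates.

e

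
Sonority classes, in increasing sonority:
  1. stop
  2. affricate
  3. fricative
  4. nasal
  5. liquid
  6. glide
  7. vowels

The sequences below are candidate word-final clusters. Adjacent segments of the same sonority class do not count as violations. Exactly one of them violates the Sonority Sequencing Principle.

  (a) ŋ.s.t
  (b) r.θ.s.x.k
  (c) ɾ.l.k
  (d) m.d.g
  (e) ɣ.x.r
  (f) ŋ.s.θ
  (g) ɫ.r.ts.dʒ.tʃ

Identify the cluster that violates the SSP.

e

(a) sonority 4-3-1: well-formed.
(b) sonority 5-3-3-3-1: well-formed.
(c) sonority 5-5-1: well-formed.
(d) sonority 4-1-1: well-formed.
(e) sonority 3-3-5: ill-formed.
(f) sonority 4-3-3: well-formed.
(g) sonority 5-5-2-2-2: well-formed.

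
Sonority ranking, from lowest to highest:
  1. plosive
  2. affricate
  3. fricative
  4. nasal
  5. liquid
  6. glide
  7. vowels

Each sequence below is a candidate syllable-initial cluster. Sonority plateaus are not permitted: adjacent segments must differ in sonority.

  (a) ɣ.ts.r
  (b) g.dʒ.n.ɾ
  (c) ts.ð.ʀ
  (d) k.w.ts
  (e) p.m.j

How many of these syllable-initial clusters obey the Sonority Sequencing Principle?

(a) ɣ.ts.r: profile 3-2-5 — violates.
(b) g.dʒ.n.ɾ: profile 1-2-4-5 — obeys.
(c) ts.ð.ʀ: profile 2-3-5 — obeys.
(d) k.w.ts: profile 1-6-2 — violates.
(e) p.m.j: profile 1-4-6 — obeys.

3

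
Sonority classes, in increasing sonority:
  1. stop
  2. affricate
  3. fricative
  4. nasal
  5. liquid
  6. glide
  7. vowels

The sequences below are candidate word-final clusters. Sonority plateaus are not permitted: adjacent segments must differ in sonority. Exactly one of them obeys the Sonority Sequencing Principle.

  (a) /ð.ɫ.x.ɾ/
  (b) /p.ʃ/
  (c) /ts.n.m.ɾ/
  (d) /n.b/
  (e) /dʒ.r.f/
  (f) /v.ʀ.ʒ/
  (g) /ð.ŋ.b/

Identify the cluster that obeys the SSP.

(a) /ð.ɫ.x.ɾ/: profile 3-5-3-5 — violates.
(b) /p.ʃ/: profile 1-3 — violates.
(c) /ts.n.m.ɾ/: profile 2-4-4-5 — violates.
(d) /n.b/: profile 4-1 — obeys.
(e) /dʒ.r.f/: profile 2-5-3 — violates.
(f) /v.ʀ.ʒ/: profile 3-5-3 — violates.
(g) /ð.ŋ.b/: profile 3-4-1 — violates.

d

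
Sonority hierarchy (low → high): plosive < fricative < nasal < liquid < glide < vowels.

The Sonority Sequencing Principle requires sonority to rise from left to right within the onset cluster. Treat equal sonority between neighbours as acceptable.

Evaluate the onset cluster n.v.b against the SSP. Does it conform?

no

/n/ is a nasal (sonority 3).
/v/ is a fricative (sonority 2).
/b/ is a plosive (sonority 1).
The profile is 3-2-1. Between /n/ (3) and /v/ (2) sonority does not rise, so the cluster violates the SSP.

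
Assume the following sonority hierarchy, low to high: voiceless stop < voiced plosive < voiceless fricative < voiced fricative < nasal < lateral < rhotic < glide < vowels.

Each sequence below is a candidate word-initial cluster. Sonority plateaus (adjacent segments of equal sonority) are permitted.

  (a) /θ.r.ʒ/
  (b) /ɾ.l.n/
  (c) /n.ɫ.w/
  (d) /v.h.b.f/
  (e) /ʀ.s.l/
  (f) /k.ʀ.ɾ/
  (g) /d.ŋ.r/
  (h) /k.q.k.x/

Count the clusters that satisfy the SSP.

(a) /θ.r.ʒ/: profile 3-7-4 — violates.
(b) /ɾ.l.n/: profile 7-6-5 — violates.
(c) /n.ɫ.w/: profile 5-6-8 — obeys.
(d) /v.h.b.f/: profile 4-3-2-3 — violates.
(e) /ʀ.s.l/: profile 7-3-6 — violates.
(f) /k.ʀ.ɾ/: profile 1-7-7 — obeys.
(g) /d.ŋ.r/: profile 2-5-7 — obeys.
(h) /k.q.k.x/: profile 1-1-1-3 — obeys.

4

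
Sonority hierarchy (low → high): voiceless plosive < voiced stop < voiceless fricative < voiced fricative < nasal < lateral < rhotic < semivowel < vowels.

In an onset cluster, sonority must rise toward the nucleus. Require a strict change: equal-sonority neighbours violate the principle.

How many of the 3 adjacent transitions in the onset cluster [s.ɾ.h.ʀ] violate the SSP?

1

/s/ — voiceless fricative, sonority 3.
/ɾ/ — rhotic, sonority 7.
/h/ — voiceless fricative, sonority 3.
/ʀ/ — rhotic, sonority 7.
/s/→/ɾ/: 3→7 (rises) — ok.
/ɾ/→/h/: 7→3 (does not rise) — violation.
/h/→/ʀ/: 3→7 (rises) — ok.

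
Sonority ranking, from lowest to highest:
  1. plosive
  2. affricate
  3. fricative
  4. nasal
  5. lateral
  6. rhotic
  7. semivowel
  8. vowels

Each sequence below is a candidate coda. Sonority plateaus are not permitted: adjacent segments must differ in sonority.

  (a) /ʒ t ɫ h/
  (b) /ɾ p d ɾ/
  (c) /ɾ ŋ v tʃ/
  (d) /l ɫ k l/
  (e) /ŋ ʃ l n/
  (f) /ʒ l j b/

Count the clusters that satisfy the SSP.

1

(a) /ʒ t ɫ h/: profile 3-1-5-3 — violates.
(b) /ɾ p d ɾ/: profile 6-1-1-6 — violates.
(c) /ɾ ŋ v tʃ/: profile 6-4-3-2 — obeys.
(d) /l ɫ k l/: profile 5-5-1-5 — violates.
(e) /ŋ ʃ l n/: profile 4-3-5-4 — violates.
(f) /ʒ l j b/: profile 3-5-7-1 — violates.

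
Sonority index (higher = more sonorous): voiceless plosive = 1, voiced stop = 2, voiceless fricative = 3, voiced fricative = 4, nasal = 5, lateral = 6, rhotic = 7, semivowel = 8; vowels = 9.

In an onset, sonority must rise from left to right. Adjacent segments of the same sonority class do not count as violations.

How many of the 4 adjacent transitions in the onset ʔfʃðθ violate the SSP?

/ʔ/ — voiceless plosive, sonority 1.
/f/ — voiceless fricative, sonority 3.
/ʃ/ — voiceless fricative, sonority 3.
/ð/ — voiced fricative, sonority 4.
/θ/ — voiceless fricative, sonority 3.
/ʔ/→/f/: 1→3 (rises) — ok.
/f/→/ʃ/: 3→3 (plateau, allowed) — ok.
/ʃ/→/ð/: 3→4 (rises) — ok.
/ð/→/θ/: 4→3 (does not rise) — violation.

1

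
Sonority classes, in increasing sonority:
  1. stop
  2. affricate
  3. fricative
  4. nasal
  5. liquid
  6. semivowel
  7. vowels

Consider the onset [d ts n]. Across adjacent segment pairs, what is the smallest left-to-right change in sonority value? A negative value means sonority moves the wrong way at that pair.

1

/d/: stop = 1.
/ts/: affricate = 2.
/n/: nasal = 4.
/d/→/ts/: change +1.
/ts/→/n/: change +2.
Minimum = 1.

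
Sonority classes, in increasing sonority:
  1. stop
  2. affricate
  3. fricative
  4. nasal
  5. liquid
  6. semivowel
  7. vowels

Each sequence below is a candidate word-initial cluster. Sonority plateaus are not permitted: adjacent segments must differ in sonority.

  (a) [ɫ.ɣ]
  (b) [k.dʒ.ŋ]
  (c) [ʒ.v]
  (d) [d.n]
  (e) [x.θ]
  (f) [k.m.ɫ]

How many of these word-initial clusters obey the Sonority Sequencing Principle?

(a) 5-3 → violates
(b) 1-2-4 → obeys
(c) 3-3 → violates
(d) 1-4 → obeys
(e) 3-3 → violates
(f) 1-4-5 → obeys

3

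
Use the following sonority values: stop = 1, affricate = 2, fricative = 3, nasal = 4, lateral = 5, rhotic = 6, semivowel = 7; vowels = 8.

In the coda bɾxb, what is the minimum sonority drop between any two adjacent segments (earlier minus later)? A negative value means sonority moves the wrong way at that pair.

/b/ is a stop (sonority 1).
/ɾ/ is a rhotic (sonority 6).
/x/ is a fricative (sonority 3).
/b/ is a stop (sonority 1).
/b/→/ɾ/: change -5.
/ɾ/→/x/: change +3.
/x/→/b/: change +2.
Minimum = -5.

-5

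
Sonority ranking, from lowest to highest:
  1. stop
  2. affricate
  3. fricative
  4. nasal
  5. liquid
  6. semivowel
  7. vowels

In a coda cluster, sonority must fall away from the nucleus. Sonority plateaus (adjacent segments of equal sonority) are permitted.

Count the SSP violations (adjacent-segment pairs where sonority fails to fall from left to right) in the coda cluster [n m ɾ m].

1

/n/ is a nasal (sonority 4).
/m/ is a nasal (sonority 4).
/ɾ/ is a liquid (sonority 5).
/m/ is a nasal (sonority 4).
/n/→/m/: 4→4 (plateau, allowed) — ok.
/m/→/ɾ/: 4→5 (does not fall) — violation.
/ɾ/→/m/: 5→4 (falls) — ok.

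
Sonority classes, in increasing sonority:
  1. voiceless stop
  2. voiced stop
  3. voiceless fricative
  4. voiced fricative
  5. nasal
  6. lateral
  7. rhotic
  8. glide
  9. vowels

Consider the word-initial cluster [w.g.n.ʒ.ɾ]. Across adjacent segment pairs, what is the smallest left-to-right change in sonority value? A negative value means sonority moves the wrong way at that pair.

-6

/w/ — glide, sonority 8.
/g/ — voiced stop, sonority 2.
/n/ — nasal, sonority 5.
/ʒ/ — voiced fricative, sonority 4.
/ɾ/ — rhotic, sonority 7.
/w/→/g/: change -6.
/g/→/n/: change +3.
/n/→/ʒ/: change -1.
/ʒ/→/ɾ/: change +3.
Minimum = -6.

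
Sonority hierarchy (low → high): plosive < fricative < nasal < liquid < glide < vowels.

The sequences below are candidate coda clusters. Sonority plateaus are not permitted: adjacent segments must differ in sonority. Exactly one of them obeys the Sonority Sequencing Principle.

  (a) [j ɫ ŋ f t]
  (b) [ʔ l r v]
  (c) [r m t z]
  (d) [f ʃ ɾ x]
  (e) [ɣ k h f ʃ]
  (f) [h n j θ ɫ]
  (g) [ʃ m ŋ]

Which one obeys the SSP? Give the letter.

(a) 5-4-3-2-1 → obeys
(b) 1-4-4-2 → violates
(c) 4-3-1-2 → violates
(d) 2-2-4-2 → violates
(e) 2-1-2-2-2 → violates
(f) 2-3-5-2-4 → violates
(g) 2-3-3 → violates

a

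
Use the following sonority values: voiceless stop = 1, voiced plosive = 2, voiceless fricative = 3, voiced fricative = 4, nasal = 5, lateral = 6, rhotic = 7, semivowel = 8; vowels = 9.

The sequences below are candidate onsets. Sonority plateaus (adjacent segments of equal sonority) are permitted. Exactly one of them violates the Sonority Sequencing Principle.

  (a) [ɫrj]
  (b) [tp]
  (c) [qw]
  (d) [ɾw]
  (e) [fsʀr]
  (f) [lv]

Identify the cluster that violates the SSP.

(a) 6-7-8 → obeys
(b) 1-1 → obeys
(c) 1-8 → obeys
(d) 7-8 → obeys
(e) 3-3-7-7 → obeys
(f) 6-4 → violates

f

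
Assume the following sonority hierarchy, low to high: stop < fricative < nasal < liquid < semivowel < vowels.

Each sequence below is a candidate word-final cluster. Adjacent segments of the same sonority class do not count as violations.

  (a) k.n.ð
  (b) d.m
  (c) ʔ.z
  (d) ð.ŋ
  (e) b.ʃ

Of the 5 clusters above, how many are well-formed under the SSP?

(a) sonority 1-3-2: ill-formed.
(b) sonority 1-3: ill-formed.
(c) sonority 1-2: ill-formed.
(d) sonority 2-3: ill-formed.
(e) sonority 1-2: ill-formed.

0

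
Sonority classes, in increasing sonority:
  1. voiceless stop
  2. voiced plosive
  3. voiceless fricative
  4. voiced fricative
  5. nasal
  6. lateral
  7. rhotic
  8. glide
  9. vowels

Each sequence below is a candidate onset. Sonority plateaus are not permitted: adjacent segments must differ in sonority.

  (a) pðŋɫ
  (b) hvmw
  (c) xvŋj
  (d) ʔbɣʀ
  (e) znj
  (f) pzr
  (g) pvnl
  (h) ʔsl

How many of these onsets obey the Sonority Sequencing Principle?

(a) 1-4-5-6 → obeys
(b) 3-4-5-8 → obeys
(c) 3-4-5-8 → obeys
(d) 1-2-4-7 → obeys
(e) 4-5-8 → obeys
(f) 1-4-7 → obeys
(g) 1-4-5-6 → obeys
(h) 1-3-6 → obeys

8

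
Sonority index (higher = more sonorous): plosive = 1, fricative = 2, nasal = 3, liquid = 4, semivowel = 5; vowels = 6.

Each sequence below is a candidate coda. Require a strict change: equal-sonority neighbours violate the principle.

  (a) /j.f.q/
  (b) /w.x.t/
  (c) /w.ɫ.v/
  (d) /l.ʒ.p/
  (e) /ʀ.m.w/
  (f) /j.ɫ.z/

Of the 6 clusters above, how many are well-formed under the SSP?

(a) /j.f.q/: profile 5-2-1 — obeys.
(b) /w.x.t/: profile 5-2-1 — obeys.
(c) /w.ɫ.v/: profile 5-4-2 — obeys.
(d) /l.ʒ.p/: profile 4-2-1 — obeys.
(e) /ʀ.m.w/: profile 4-3-5 — violates.
(f) /j.ɫ.z/: profile 5-4-2 — obeys.

5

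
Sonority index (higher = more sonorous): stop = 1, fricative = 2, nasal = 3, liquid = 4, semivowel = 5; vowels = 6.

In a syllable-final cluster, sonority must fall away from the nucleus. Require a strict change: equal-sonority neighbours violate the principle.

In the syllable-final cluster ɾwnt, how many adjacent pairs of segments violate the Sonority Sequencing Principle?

1

/ɾ/: liquid = 4.
/w/: semivowel = 5.
/n/: nasal = 3.
/t/: stop = 1.
/ɾ/→/w/: 4→5 (does not fall) — violation.
/w/→/n/: 5→3 (falls) — ok.
/n/→/t/: 3→1 (falls) — ok.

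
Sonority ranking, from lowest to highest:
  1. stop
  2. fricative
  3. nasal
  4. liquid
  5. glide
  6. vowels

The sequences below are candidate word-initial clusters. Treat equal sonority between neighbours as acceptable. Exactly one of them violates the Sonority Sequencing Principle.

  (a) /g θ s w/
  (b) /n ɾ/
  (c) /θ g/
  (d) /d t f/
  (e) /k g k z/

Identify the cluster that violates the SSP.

c

(a) sonority 1-2-2-5: well-formed.
(b) sonority 3-4: well-formed.
(c) sonority 2-1: ill-formed.
(d) sonority 1-1-2: well-formed.
(e) sonority 1-1-1-2: well-formed.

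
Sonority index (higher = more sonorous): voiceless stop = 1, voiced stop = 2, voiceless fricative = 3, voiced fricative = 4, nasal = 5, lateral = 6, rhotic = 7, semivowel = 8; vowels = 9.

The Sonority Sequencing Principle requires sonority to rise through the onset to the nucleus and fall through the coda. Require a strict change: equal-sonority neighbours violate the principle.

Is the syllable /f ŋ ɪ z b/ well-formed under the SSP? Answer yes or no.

yes

Onset: /f/ is a voiceless fricative (sonority 3), /ŋ/ is a nasal (sonority 5); then the nucleus /ɪ/ (sonority 9).
Onset profile 3-5-9 — rises to the nucleus.
Coda: /z/ is a voiced fricative (sonority 4), /b/ is a voiced stop (sonority 2).
Coda profile 9-4-2 — falls from the nucleus.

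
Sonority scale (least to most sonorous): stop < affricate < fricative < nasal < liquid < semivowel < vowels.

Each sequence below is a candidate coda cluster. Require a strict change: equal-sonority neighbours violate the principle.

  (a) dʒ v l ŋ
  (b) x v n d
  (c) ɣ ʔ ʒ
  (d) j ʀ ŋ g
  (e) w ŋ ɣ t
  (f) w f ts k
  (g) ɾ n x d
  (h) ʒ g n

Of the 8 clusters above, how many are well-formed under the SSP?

(a) sonority 2-3-5-4: ill-formed.
(b) sonority 3-3-4-1: ill-formed.
(c) sonority 3-1-3: ill-formed.
(d) sonority 6-5-4-1: well-formed.
(e) sonority 6-4-3-1: well-formed.
(f) sonority 6-3-2-1: well-formed.
(g) sonority 5-4-3-1: well-formed.
(h) sonority 3-1-4: ill-formed.

4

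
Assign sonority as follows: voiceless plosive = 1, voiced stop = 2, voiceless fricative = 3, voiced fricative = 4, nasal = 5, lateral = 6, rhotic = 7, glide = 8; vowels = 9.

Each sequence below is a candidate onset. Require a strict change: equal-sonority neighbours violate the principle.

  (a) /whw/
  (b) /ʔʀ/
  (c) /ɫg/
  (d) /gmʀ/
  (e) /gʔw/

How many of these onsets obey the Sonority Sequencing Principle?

(a) 8-3-8 → violates
(b) 1-7 → obeys
(c) 6-2 → violates
(d) 2-5-7 → obeys
(e) 2-1-8 → violates

2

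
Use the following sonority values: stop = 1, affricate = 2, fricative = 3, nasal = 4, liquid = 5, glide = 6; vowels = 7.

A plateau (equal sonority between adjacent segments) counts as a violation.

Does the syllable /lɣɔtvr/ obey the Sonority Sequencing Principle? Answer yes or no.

no

Onset: /l/ is a liquid (sonority 5), /ɣ/ is a fricative (sonority 3); then the nucleus /ɔ/ (sonority 7).
Onset profile 5-3-7 — does not strictly rise throughout.
Coda: /t/ is a stop (sonority 1), /v/ is a fricative (sonority 3), /r/ is a liquid (sonority 5).
Coda profile 7-1-3-5 — does not strictly fall throughout.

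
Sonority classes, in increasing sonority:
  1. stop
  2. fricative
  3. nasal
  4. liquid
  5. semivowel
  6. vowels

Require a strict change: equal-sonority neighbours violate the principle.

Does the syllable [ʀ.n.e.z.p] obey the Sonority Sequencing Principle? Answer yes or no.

Onset: /ʀ/ is a liquid (sonority 4), /n/ is a nasal (sonority 3); then the nucleus /e/ (sonority 6).
Onset profile 4-3-6 — does not strictly rise throughout.
Coda: /z/ is a fricative (sonority 2), /p/ is a stop (sonority 1).
Coda profile 6-2-1 — falls from the nucleus.

no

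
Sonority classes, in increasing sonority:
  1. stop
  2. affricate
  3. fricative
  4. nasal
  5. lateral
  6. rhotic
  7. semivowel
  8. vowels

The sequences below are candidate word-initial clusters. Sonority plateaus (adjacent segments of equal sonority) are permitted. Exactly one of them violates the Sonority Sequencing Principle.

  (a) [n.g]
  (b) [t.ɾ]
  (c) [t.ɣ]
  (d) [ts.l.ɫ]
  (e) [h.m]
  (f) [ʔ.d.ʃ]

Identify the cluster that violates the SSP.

a

(a) [n.g]: profile 4-1 — violates.
(b) [t.ɾ]: profile 1-6 — obeys.
(c) [t.ɣ]: profile 1-3 — obeys.
(d) [ts.l.ɫ]: profile 2-5-5 — obeys.
(e) [h.m]: profile 3-4 — obeys.
(f) [ʔ.d.ʃ]: profile 1-1-3 — obeys.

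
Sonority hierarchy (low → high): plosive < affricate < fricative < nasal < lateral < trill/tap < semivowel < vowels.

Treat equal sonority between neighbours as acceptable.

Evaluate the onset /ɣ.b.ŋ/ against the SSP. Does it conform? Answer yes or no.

/ɣ/: fricative = 3.
/b/: plosive = 1.
/ŋ/: nasal = 4.
The profile is 3-1-4. Between /ɣ/ (3) and /b/ (1) sonority does not rise, so the cluster violates the SSP.

no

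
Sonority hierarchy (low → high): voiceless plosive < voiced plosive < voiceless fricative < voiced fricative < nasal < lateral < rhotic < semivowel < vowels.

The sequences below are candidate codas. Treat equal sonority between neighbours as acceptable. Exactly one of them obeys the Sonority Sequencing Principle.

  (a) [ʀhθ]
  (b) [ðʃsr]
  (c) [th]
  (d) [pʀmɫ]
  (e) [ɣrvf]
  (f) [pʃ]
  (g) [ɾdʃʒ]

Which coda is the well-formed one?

(a) sonority 7-3-3: well-formed.
(b) sonority 4-3-3-7: ill-formed.
(c) sonority 1-3: ill-formed.
(d) sonority 1-7-5-6: ill-formed.
(e) sonority 4-7-4-3: ill-formed.
(f) sonority 1-3: ill-formed.
(g) sonority 7-2-3-4: ill-formed.

a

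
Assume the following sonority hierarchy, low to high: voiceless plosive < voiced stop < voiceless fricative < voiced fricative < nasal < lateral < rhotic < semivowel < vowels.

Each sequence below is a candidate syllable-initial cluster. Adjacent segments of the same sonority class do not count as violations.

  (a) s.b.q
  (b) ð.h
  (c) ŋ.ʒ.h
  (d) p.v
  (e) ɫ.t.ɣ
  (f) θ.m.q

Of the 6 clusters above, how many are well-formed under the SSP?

1

(a) sonority 3-2-1: ill-formed.
(b) sonority 4-3: ill-formed.
(c) sonority 5-4-3: ill-formed.
(d) sonority 1-4: well-formed.
(e) sonority 6-1-4: ill-formed.
(f) sonority 3-5-1: ill-formed.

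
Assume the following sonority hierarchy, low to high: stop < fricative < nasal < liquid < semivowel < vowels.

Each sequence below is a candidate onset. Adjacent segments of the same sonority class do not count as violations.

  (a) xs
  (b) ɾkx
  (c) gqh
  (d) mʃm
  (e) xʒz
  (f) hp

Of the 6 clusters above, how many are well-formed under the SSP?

3

(a) 2-2 → obeys
(b) 4-1-2 → violates
(c) 1-1-2 → obeys
(d) 3-2-3 → violates
(e) 2-2-2 → obeys
(f) 2-1 → violates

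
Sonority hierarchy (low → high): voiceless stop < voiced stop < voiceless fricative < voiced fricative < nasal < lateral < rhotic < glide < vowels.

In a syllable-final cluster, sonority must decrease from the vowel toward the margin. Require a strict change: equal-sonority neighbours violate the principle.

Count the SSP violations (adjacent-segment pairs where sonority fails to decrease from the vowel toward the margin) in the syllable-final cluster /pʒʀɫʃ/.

/p/ — voiceless stop, sonority 1.
/ʒ/ — voiced fricative, sonority 4.
/ʀ/ — rhotic, sonority 7.
/ɫ/ — lateral, sonority 6.
/ʃ/ — voiceless fricative, sonority 3.
/p/→/ʒ/: 1→4 (does not fall) — violation.
/ʒ/→/ʀ/: 4→7 (does not fall) — violation.
/ʀ/→/ɫ/: 7→6 (falls) — ok.
/ɫ/→/ʃ/: 6→3 (falls) — ok.

2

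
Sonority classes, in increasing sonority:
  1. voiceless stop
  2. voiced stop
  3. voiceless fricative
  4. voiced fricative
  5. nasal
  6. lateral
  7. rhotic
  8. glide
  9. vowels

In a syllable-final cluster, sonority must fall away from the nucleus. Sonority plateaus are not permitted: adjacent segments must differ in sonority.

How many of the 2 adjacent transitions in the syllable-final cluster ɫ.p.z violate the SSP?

/ɫ/ — lateral, sonority 6.
/p/ — voiceless stop, sonority 1.
/z/ — voiced fricative, sonority 4.
/ɫ/→/p/: 6→1 (falls) — ok.
/p/→/z/: 1→4 (does not fall) — violation.

1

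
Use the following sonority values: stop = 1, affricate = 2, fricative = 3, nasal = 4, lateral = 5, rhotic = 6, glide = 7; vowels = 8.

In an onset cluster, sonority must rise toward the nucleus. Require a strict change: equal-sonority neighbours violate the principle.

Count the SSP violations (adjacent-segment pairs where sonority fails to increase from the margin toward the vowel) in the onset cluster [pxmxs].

2

/p/ is a stop (sonority 1).
/x/ is a fricative (sonority 3).
/m/ is a nasal (sonority 4).
/x/ is a fricative (sonority 3).
/s/ is a fricative (sonority 3).
/p/→/x/: 1→3 (rises) — ok.
/x/→/m/: 3→4 (rises) — ok.
/m/→/x/: 4→3 (does not rise) — violation.
/x/→/s/: 3→3 (plateau) — violation.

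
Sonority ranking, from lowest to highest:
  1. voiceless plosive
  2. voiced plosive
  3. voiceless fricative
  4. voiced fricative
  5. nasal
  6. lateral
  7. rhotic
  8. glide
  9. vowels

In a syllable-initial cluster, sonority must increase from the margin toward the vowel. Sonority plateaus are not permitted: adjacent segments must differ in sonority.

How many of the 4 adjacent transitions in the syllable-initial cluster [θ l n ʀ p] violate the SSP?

/θ/ is a voiceless fricative (sonority 3).
/l/ is a lateral (sonority 6).
/n/ is a nasal (sonority 5).
/ʀ/ is a rhotic (sonority 7).
/p/ is a voiceless plosive (sonority 1).
/θ/→/l/: 3→6 (rises) — ok.
/l/→/n/: 6→5 (does not rise) — violation.
/n/→/ʀ/: 5→7 (rises) — ok.
/ʀ/→/p/: 7→1 (does not rise) — violation.

2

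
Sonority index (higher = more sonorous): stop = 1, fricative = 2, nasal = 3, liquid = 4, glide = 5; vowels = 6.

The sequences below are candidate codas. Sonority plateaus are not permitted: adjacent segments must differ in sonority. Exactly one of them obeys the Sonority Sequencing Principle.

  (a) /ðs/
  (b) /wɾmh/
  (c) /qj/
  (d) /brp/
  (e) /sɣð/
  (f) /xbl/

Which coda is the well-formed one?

b

(a) /ðs/: profile 2-2 — violates.
(b) /wɾmh/: profile 5-4-3-2 — obeys.
(c) /qj/: profile 1-5 — violates.
(d) /brp/: profile 1-4-1 — violates.
(e) /sɣð/: profile 2-2-2 — violates.
(f) /xbl/: profile 2-1-4 — violates.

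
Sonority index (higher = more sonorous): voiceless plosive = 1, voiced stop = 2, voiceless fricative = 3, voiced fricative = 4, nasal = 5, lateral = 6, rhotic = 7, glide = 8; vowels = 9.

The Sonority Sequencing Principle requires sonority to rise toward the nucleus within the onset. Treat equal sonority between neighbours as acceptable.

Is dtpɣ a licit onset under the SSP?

/d/ is a voiced stop (sonority 2).
/t/ is a voiceless plosive (sonority 1).
/p/ is a voiceless plosive (sonority 1).
/ɣ/ is a voiced fricative (sonority 4).
The profile is 2-1-1-4. Between /d/ (2) and /t/ (1) sonority does not rise, so the cluster violates the SSP.

no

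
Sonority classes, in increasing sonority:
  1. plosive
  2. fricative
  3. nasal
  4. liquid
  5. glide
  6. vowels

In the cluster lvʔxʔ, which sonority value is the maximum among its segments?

/l/: liquid = 4.
/v/: fricative = 2.
/ʔ/: plosive = 1.
/x/: fricative = 2.
/ʔ/: plosive = 1.
The maximum is 4.

4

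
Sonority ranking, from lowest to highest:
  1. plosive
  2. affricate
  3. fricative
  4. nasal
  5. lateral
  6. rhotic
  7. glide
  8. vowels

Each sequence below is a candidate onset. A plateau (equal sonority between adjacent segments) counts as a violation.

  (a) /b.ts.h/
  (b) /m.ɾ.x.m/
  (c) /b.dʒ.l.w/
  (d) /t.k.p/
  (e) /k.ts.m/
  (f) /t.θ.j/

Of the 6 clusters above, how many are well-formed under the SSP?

4

(a) 1-2-3 → obeys
(b) 4-6-3-4 → violates
(c) 1-2-5-7 → obeys
(d) 1-1-1 → violates
(e) 1-2-4 → obeys
(f) 1-3-7 → obeys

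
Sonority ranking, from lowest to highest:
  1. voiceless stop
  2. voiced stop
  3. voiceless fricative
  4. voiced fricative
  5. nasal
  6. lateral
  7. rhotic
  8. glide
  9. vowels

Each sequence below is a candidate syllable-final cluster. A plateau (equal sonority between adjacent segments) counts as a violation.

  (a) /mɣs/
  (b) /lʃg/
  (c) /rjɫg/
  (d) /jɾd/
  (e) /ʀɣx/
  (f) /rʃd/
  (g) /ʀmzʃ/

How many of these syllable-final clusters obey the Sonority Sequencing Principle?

(a) /mɣs/: profile 5-4-3 — obeys.
(b) /lʃg/: profile 6-3-2 — obeys.
(c) /rjɫg/: profile 7-8-6-2 — violates.
(d) /jɾd/: profile 8-7-2 — obeys.
(e) /ʀɣx/: profile 7-4-3 — obeys.
(f) /rʃd/: profile 7-3-2 — obeys.
(g) /ʀmzʃ/: profile 7-5-4-3 — obeys.

6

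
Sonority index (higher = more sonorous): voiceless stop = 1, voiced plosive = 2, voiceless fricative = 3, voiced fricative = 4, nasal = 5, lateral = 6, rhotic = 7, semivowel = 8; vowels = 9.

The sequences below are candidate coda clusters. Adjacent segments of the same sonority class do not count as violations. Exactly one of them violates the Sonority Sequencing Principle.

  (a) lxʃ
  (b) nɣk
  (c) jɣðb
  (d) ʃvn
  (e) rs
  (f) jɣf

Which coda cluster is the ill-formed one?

(a) lxʃ: profile 6-3-3 — obeys.
(b) nɣk: profile 5-4-1 — obeys.
(c) jɣðb: profile 8-4-4-2 — obeys.
(d) ʃvn: profile 3-4-5 — violates.
(e) rs: profile 7-3 — obeys.
(f) jɣf: profile 8-4-3 — obeys.

d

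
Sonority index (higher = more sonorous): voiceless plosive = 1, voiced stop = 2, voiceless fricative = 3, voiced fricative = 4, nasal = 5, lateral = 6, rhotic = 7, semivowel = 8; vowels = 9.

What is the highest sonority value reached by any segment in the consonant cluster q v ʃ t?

4

/q/ — voiceless plosive, sonority 1.
/v/ — voiced fricative, sonority 4.
/ʃ/ — voiceless fricative, sonority 3.
/t/ — voiceless plosive, sonority 1.
The maximum is 4.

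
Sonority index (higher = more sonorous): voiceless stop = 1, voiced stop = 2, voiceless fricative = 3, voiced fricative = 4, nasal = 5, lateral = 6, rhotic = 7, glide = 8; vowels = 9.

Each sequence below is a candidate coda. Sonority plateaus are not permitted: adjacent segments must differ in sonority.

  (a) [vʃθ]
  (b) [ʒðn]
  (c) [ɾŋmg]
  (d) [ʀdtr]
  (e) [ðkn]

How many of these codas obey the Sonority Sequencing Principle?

0

(a) 4-3-3 → violates
(b) 4-4-5 → violates
(c) 7-5-5-2 → violates
(d) 7-2-1-7 → violates
(e) 4-1-5 → violates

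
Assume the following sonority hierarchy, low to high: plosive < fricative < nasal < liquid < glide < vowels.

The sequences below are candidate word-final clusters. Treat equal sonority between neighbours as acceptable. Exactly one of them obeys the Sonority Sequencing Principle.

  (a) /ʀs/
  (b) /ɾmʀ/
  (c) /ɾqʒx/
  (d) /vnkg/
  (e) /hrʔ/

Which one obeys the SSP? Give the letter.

(a) /ʀs/: profile 4-2 — obeys.
(b) /ɾmʀ/: profile 4-3-4 — violates.
(c) /ɾqʒx/: profile 4-1-2-2 — violates.
(d) /vnkg/: profile 2-3-1-1 — violates.
(e) /hrʔ/: profile 2-4-1 — violates.

a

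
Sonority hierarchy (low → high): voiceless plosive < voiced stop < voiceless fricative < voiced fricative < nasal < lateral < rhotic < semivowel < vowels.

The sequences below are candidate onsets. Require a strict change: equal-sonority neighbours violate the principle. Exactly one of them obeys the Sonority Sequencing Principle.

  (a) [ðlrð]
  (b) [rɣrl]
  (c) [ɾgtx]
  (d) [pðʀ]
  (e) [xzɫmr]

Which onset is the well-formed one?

d

(a) sonority 4-6-7-4: ill-formed.
(b) sonority 7-4-7-6: ill-formed.
(c) sonority 7-2-1-3: ill-formed.
(d) sonority 1-4-7: well-formed.
(e) sonority 3-4-6-5-7: ill-formed.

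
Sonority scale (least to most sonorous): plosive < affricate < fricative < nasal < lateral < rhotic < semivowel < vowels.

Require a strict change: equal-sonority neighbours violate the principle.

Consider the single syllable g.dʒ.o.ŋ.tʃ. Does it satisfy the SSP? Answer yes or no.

yes

Onset: /g/ is a plosive (sonority 1), /dʒ/ is an affricate (sonority 2); then the nucleus /o/ (sonority 8).
Onset profile 1-2-8 — rises to the nucleus.
Coda: /ŋ/ is a nasal (sonority 4), /tʃ/ is an affricate (sonority 2).
Coda profile 8-4-2 — falls from the nucleus.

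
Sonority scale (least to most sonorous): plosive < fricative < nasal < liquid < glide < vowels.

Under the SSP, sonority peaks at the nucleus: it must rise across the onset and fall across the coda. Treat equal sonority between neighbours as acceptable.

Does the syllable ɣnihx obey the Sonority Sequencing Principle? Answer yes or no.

yes

Onset: /ɣ/ is a fricative (sonority 2), /n/ is a nasal (sonority 3); then the nucleus /i/ (sonority 6).
Onset profile 2-3-6 — rises to the nucleus.
Coda: /h/ is a fricative (sonority 2), /x/ is a fricative (sonority 2).
Coda profile 6-2-2 — falls from the nucleus.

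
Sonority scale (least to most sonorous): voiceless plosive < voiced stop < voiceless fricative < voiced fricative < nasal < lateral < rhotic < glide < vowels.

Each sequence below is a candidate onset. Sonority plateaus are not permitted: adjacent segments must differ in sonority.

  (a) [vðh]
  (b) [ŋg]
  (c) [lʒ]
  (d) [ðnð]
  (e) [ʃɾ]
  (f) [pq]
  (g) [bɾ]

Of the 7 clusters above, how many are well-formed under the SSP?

(a) sonority 4-4-3: ill-formed.
(b) sonority 5-2: ill-formed.
(c) sonority 6-4: ill-formed.
(d) sonority 4-5-4: ill-formed.
(e) sonority 3-7: well-formed.
(f) sonority 1-1: ill-formed.
(g) sonority 2-7: well-formed.

2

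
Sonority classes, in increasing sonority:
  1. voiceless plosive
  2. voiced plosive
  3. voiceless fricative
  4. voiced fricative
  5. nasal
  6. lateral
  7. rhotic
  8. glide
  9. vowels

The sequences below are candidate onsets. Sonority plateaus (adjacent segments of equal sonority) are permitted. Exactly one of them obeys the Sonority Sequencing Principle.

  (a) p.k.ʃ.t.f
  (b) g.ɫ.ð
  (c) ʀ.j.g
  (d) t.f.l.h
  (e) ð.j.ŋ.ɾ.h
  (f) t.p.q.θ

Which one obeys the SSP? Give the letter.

f

(a) sonority 1-1-3-1-3: ill-formed.
(b) sonority 2-6-4: ill-formed.
(c) sonority 7-8-2: ill-formed.
(d) sonority 1-3-6-3: ill-formed.
(e) sonority 4-8-5-7-3: ill-formed.
(f) sonority 1-1-1-3: well-formed.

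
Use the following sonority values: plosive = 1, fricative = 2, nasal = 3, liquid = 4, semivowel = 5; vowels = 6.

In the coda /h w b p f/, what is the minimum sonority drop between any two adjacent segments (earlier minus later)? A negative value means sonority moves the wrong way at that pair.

/h/ is a fricative (sonority 2).
/w/ is a semivowel (sonority 5).
/b/ is a plosive (sonority 1).
/p/ is a plosive (sonority 1).
/f/ is a fricative (sonority 2).
/h/→/w/: change -3.
/w/→/b/: change +4.
/b/→/p/: change +0.
/p/→/f/: change -1.
Minimum = -3.

-3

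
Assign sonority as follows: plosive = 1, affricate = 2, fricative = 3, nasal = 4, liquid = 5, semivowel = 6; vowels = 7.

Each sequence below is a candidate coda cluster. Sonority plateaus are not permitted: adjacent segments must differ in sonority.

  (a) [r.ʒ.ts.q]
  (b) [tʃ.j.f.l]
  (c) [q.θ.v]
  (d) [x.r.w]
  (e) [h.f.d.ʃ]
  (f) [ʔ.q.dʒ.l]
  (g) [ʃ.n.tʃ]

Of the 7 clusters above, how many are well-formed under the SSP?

(a) [r.ʒ.ts.q]: profile 5-3-2-1 — obeys.
(b) [tʃ.j.f.l]: profile 2-6-3-5 — violates.
(c) [q.θ.v]: profile 1-3-3 — violates.
(d) [x.r.w]: profile 3-5-6 — violates.
(e) [h.f.d.ʃ]: profile 3-3-1-3 — violates.
(f) [ʔ.q.dʒ.l]: profile 1-1-2-5 — violates.
(g) [ʃ.n.tʃ]: profile 3-4-2 — violates.

1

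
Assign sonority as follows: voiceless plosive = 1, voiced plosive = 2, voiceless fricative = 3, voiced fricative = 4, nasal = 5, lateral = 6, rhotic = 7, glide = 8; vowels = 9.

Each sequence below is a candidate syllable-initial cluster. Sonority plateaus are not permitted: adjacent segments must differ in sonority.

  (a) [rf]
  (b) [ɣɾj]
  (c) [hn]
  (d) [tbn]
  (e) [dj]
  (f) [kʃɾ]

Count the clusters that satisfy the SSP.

(a) 7-3 → violates
(b) 4-7-8 → obeys
(c) 3-5 → obeys
(d) 1-2-5 → obeys
(e) 2-8 → obeys
(f) 1-3-7 → obeys

5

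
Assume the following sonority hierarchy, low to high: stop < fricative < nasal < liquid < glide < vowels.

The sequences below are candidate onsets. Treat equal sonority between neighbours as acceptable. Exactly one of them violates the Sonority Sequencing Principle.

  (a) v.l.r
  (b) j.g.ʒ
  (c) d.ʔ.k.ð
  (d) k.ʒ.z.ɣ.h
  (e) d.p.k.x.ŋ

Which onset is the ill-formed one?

(a) v.l.r: profile 2-4-4 — obeys.
(b) j.g.ʒ: profile 5-1-2 — violates.
(c) d.ʔ.k.ð: profile 1-1-1-2 — obeys.
(d) k.ʒ.z.ɣ.h: profile 1-2-2-2-2 — obeys.
(e) d.p.k.x.ŋ: profile 1-1-1-2-3 — obeys.

b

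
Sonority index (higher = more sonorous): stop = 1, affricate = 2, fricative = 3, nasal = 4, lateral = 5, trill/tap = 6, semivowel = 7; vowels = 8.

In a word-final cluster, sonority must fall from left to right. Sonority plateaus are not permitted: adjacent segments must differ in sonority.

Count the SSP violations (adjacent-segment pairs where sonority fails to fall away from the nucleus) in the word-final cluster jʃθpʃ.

/j/ is a semivowel (sonority 7).
/ʃ/ is a fricative (sonority 3).
/θ/ is a fricative (sonority 3).
/p/ is a stop (sonority 1).
/ʃ/ is a fricative (sonority 3).
/j/→/ʃ/: 7→3 (falls) — ok.
/ʃ/→/θ/: 3→3 (plateau) — violation.
/θ/→/p/: 3→1 (falls) — ok.
/p/→/ʃ/: 1→3 (does not fall) — violation.

2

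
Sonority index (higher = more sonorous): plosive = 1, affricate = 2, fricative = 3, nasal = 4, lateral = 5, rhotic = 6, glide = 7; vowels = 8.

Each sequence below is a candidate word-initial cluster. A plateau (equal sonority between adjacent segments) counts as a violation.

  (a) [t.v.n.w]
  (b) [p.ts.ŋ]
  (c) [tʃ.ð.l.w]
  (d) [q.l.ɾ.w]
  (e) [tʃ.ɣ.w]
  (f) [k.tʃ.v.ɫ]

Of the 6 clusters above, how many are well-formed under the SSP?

(a) [t.v.n.w]: profile 1-3-4-7 — obeys.
(b) [p.ts.ŋ]: profile 1-2-4 — obeys.
(c) [tʃ.ð.l.w]: profile 2-3-5-7 — obeys.
(d) [q.l.ɾ.w]: profile 1-5-6-7 — obeys.
(e) [tʃ.ɣ.w]: profile 2-3-7 — obeys.
(f) [k.tʃ.v.ɫ]: profile 1-2-3-5 — obeys.

6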